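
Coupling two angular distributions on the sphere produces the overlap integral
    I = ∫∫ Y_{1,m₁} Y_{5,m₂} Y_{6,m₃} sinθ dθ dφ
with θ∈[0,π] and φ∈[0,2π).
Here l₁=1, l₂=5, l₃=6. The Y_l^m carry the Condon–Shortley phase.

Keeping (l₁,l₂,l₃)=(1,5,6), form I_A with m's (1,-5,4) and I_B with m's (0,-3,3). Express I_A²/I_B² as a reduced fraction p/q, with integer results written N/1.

1/27

Same 1,5,6: normalisation and zero-m 3j drop out of the ratio.
A: Δ: 0! 2! 10! / 13! → 1/858; sum: t=0:+1/7257600 = 1/7257600; 3j²(1 5 6; 1 -5 4) = Δ·Π!·Σ² = 1/858  (sign +1)
B: Δ: 0! 2! 10! / 13! → 1/858; sum: t=0:+1/80640 = 1/80640; 3j²(1 5 6; 0 -3 3) = Δ·Π!·Σ² = 9/286  (sign -1)
I_A²/I_B² = (1/858)/(9/286) = 1/27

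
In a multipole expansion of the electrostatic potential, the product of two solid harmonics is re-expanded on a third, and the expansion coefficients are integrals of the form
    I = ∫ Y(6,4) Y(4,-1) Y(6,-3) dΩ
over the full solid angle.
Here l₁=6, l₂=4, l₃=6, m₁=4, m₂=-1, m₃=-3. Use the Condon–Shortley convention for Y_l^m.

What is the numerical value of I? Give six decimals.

Checks pass: Σm=0; 16 even; l₃=6∈[2,10].
(2·6+1)(2·4+1)(2·6+1) = 1521
Δ: 4! 8! 4! / 17! → 1/15315300
sum: t=0:+1/829440 t=1:−1/25920 t=2:+1/9216 t=3:−1/25920 t=4:+1/829440 = 7/207360
3j²(6 4 6; 0 0 0) = Δ·Π!·Σ² = 28/2431  (sign +1)
sum: t=0:+1/207360 t=1:−1/120960 t=2:+1/967680 = -1/414720
3j²(6 4 6; 4 -1 -3) = Δ·Π!·Σ² = 21/4862  (sign +1)
combine: 4πI² = 1521·28/2431·21/4862 = 2646/34969
take √, sign +1: I = 0.07759762

0.077598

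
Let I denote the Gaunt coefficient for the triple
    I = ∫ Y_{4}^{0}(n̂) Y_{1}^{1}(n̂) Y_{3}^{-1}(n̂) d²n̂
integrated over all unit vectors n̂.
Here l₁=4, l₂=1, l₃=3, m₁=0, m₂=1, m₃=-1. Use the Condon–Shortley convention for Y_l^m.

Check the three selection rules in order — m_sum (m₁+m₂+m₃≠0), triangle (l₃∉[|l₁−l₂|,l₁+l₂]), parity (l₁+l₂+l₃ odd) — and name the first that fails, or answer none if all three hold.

Σmᵢ = 0  ✓
l₃∈[|l₁−l₂|,l₁+l₂]=[3,5], have l₃=3  ✓
Σlᵢ = 8 ⇒ even  ✓

none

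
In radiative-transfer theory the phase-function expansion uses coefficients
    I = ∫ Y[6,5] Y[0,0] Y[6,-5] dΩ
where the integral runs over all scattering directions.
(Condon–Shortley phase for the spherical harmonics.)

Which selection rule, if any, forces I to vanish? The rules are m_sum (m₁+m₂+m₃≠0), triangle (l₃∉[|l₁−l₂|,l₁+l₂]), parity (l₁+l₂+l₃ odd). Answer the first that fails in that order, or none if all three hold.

Σmᵢ = 0  ✓
l₃∈[|l₁−l₂|,l₁+l₂]=[6,6], have l₃=6  ✓
Σlᵢ = 12 ⇒ even  ✓

none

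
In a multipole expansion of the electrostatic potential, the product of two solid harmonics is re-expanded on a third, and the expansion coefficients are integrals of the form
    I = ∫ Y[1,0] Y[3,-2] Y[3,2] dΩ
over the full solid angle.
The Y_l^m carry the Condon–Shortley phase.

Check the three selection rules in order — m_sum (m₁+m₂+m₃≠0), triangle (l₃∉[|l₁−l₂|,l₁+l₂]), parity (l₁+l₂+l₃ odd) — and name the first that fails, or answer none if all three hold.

m₁+m₂+m₃ = 0 − 2 + 2 = 0  ✓
triangle: |1−3|=2 ≤ l₃=3 ≤ 1+3=4  ✓
parity: l₁+l₂+l₃ = 7 is odd  ✗

parity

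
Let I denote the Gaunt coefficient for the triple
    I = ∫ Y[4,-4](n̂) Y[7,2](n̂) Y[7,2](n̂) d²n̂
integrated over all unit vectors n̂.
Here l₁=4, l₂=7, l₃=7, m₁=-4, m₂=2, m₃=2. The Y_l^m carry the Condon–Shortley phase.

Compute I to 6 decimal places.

Rules hold: Σm=0, L=18 even, 3≤7≤11.
N = 9·15·15 = 2025
Δ = 4!·4!·10!/19! = 1/58198140
Racah Σ t=0..4: t=0:+1/17418240 t=1:−1/622080 t=2:+1/230400 t=3:−1/622080 t=4:+1/17418240 = 1/806400
⇒ 3j(4 7 7; 0 0 0)² = 2268/230945, sgn -1
Racah Σ t=4..4: t=4:+1/8294400 = 1/8294400
⇒ 3j(4 7 7; -4 2 2)² = 882/46189, sgn -1
4πI² = N·(3j₀)²·(3jₘ)² = 810152280/2133423721
I = +1·√(0.379743/4π) = 0.17383605

0.173836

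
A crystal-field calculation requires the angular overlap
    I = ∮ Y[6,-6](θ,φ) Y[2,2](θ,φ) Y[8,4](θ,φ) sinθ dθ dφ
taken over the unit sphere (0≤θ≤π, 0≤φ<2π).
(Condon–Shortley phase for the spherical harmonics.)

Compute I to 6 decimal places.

Rules hold: Σm=0, L=16 even, 4≤8≤8.
N = 13·5·17 = 1105
Δ = 0!·12!·4!/17! = 1/30940
Racah Σ t=0..0: t=0:+1/2073600 = 1/2073600
⇒ 3j(6 2 8; 0 0 0)² = 28/1105, sgn +1
Racah Σ t=0..0: t=0:+1/11496038400 = 1/11496038400
⇒ 3j(6 2 8; -6 2 4)² = 1/30940, sgn +1
4πI² = N·(3j₀)²·(3jₘ)² = 1/1105
I = +1·√(0.000904977/4π) = 0.00848621

0.008486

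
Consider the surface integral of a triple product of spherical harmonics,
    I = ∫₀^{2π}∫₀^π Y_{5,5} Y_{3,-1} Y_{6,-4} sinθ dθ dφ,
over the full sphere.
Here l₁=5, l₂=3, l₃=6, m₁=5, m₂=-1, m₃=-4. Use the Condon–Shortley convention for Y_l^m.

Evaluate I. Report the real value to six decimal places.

Rules hold: Σm=0, L=14 even, 2≤6≤8.
N = 11·7·13 = 1001
Δ = 2!·8!·4!/15! = 1/675675
Racah Σ t=0..2: t=0:+1/8640 t=1:−1/2304 t=2:+1/8640 = -7/34560
⇒ 3j(5 3 6; 0 0 0)² = 7/429, sgn -1
Racah Σ t=0..0: t=0:+1/322560 = 1/322560
⇒ 3j(5 3 6; 5 -1 -4)² = 18/1001, sgn +1
4πI² = N·(3j₀)²·(3jₘ)² = 42/143
I = -1·√(0.293706/4π) = -0.15288036

-0.152880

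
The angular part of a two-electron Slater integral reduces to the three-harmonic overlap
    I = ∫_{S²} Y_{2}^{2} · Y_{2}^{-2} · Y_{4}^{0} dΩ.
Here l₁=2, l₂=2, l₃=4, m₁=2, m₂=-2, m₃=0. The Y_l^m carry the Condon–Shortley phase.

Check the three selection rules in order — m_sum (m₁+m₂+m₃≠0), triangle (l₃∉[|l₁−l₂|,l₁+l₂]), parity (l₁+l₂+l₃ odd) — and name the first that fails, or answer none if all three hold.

azimuthal sum: 2 − 2 + 0 = 0  ✓
0 ≤ 4 ≤ 4 (triangle on l)  ✓
L = 2 + 2 + 4 = 8 (even)  ✓

none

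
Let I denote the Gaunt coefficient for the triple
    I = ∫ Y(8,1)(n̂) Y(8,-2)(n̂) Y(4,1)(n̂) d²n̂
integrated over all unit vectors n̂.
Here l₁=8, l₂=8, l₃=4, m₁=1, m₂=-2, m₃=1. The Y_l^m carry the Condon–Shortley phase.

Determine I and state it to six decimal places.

Rules hold: Σm=0, L=20 even, 0≤4≤16.
N = 17·17·9 = 2601
Δ = 12!·4!·4!/21! = 1/185175900
Racah Σ t=4..8: t=4:+1/557383680 t=5:−1/21772800 t=6:+1/8294400 t=7:−1/21772800 t=8:+1/557383680 = 1/30965760
⇒ 3j(8 8 4; 0 0 0)² = 36/4199, sgn +1
Racah Σ t=3..6: t=3:−1/313528320 t=4:+1/23224320 t=5:−1/14515200 t=6:+1/74649600 = -7/447897600
⇒ 3j(8 8 4; 1 -2 1)² = 343/75582, sgn +1
4πI² = N·(3j₀)²·(3jₘ)² = 6174/61009
I = +1·√(0.101198/4π) = 0.08973904

0.089739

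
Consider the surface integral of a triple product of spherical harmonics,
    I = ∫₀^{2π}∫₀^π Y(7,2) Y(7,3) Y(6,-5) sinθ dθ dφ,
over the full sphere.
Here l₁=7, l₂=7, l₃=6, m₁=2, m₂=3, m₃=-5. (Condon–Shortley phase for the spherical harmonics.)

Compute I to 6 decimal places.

-0.040990

Rules hold: Σm=0, L=20 even, 0≤6≤14.
N = 15·15·13 = 2925
Δ = 8!·6!·6!/21! = 1/2444321880
Racah Σ t=1..7: t=1:−1/2612736000 t=2:+1/20736000 t=3:−1/1658880 t=4:+1/746496 t=5:−1/1658880 t=6:+1/20736000 t=7:−1/2612736000 = 1/4354560
⇒ 3j(7 7 6; 0 0 0)² = 1000/138567, sgn +1
Racah Σ t=4..5: t=4:+1/49766400 t=5:−1/62208000 = 1/248832000
⇒ 3j(7 7 6; 2 3 -5)² = 21/20995, sgn -1
4πI² = N·(3j₀)²·(3jₘ)² = 315000/14919047
I = -1·√(0.0211139/4π) = -0.04099018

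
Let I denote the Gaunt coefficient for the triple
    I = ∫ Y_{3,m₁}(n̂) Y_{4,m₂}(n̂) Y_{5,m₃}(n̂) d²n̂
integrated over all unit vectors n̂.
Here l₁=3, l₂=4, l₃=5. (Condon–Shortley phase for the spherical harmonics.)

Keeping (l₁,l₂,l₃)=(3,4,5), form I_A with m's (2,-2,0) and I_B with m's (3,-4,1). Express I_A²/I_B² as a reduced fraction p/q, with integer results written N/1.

Shared (l₁,l₂,l₃)=(3,4,5): N and (l;000)² cancel in I_A²/I_B².
A: Δ = 2!·4!·6!/13! = 1/180180; Racah Σ t=0..1: t=0:+1/576 t=1:−1/2880 = 1/720; ⇒ 3j(3 4 5; 2 -2 0)² = 80/3003, sgn -1
B: Δ = 2!·4!·6!/13! = 1/180180; Racah Σ t=0..0: t=0:+1/34560 = 1/34560; ⇒ 3j(3 4 5; 3 -4 1)² = 1/429, sgn +1
I_A²/I_B² = (80/3003)/(1/429) = 80/7

80/7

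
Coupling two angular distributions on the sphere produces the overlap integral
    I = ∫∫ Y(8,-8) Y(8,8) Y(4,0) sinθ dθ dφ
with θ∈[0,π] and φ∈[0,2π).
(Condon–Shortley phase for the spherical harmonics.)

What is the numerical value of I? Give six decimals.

Checks pass: Σm=0; 20 even; l₃=4∈[0,16].
(2·8+1)(2·8+1)(2·4+1) = 2601
Δ: 12! 4! 4! / 21! → 1/185175900
sum: t=4:+1/557383680 t=5:−1/21772800 t=6:+1/8294400 t=7:−1/21772800 t=8:+1/557383680 = 1/30965760
3j²(8 8 4; 0 0 0) = Δ·Π!·Σ² = 36/4199  (sign +1)
sum: t=12:+1/275904921600 = 1/275904921600
3j²(8 8 4; -8 8 0) = Δ·Π!·Σ² = 52/2907  (sign +1)
combine: 4πI² = 2601·36/4199·52/2907 = 144/361
take √, sign +1: I = 0.17816513

0.178165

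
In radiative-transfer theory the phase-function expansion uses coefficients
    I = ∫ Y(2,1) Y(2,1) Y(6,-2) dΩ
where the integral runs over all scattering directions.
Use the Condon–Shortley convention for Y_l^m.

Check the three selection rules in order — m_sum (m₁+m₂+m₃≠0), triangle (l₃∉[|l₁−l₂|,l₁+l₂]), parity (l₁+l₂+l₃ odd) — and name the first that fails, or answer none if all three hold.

triangle

azimuthal sum: 1 + 1 − 2 = 0  ✓
0 ≤ 6 ≤ 4 (triangle on l)  ✗
L = 2 + 2 + 6 = 10 (even)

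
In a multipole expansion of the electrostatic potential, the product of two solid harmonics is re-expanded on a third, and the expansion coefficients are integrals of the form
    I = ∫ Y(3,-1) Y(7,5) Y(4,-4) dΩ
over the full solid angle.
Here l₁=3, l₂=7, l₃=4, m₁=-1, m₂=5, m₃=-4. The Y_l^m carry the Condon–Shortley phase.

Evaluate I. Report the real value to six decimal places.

Rules hold: Σm=0, L=14 even, 4≤4≤10.
N = 7·15·9 = 945
Δ = 6!·0!·8!/15! = 1/45045
Racah Σ t=3..3: t=3:−1/20736 = -1/20736
⇒ 3j(3 7 4; 0 0 0)² = 35/1287, sgn -1
Racah Σ t=4..4: t=4:+1/1935360 = 1/1935360
⇒ 3j(3 7 4; -1 5 -4)² = 1/91, sgn +1
4πI² = N·(3j₀)²·(3jₘ)² = 525/1859
I = -1·√(0.28241/4π) = -0.14991153

-0.149912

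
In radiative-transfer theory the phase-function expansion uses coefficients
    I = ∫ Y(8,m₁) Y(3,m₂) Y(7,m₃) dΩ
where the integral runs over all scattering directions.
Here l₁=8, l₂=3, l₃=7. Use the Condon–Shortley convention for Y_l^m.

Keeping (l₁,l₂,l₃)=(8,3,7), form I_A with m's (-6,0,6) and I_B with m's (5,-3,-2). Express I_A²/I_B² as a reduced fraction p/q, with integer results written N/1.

l's match ⇒ only the (l;m) 3-j factors differ between A and B.
A: triangle coeff Δ(8,3,7) = 1/5290740; Σ_t [2,3]: t=2:+1/1916006400 t=3:−1/479001600 = -1/638668800; (3j)²=117/6460 [(8 3 7; -6 0 6)], sign=+1
B: triangle coeff Δ(8,3,7) = 1/5290740; Σ_t [0,0]: t=0:+1/104509440 = 1/104509440; (3j)²=275/13566 [(8 3 7; 5 -3 -2)], sign=-1
I_A²/I_B² = (117/6460)/(275/13566) = 2457/2750

2457/2750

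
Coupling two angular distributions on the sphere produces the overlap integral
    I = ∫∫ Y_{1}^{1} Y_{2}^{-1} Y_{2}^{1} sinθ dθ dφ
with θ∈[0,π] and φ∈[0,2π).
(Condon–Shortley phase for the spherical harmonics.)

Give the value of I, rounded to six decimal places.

0.000000

Σmᵢ = 1 ≠ 0, so the φ-integral vanishes; I = 0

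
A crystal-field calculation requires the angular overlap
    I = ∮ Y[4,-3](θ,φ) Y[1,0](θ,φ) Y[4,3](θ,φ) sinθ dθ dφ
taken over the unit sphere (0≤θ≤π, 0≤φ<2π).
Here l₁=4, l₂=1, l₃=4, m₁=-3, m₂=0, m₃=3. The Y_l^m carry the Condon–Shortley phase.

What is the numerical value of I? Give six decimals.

Σlᵢ=9 odd — θ-integrand is odd under cosθ→−cosθ; I=0

0.000000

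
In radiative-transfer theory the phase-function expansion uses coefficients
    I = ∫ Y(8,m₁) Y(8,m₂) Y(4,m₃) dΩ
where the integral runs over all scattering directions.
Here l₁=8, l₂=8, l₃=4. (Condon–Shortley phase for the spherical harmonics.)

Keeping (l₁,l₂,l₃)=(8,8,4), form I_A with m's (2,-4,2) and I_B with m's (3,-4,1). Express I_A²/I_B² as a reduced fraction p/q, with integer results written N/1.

11/1323

l's match ⇒ only the (l;m) 3-j factors differ between A and B.
A: triangle coeff Δ(8,8,4) = 1/185175900; Σ_t [2,4]: t=2:+1/696729600 t=3:−1/78382080 t=4:+1/92897280 = -1/1791590400; (3j)²=11/151164 [(8 8 4; 2 -4 2)], sign=-1
B: triangle coeff Δ(8,8,4) = 1/185175900; Σ_t [1,4]: t=1:−1/5748019200 t=2:+1/174182400 t=3:−1/52254720 t=4:+1/139345920 = -7/1094860800; (3j)²=147/16796 [(8 8 4; 3 -4 1)], sign=+1
I_A²/I_B² = (11/151164)/(147/16796) = 11/1323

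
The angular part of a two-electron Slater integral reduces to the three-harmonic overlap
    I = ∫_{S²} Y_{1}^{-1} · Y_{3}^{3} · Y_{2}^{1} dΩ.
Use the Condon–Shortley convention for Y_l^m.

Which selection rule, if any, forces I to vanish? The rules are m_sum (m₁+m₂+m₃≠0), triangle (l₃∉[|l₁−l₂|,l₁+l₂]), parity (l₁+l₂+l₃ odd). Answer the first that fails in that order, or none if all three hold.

m_sum

m₁+m₂+m₃ = -1 + 3 + 1 = 3  ✗
triangle: |1−3|=2 ≤ l₃=2 ≤ 1+3=4
parity: l₁+l₂+l₃ = 6 is even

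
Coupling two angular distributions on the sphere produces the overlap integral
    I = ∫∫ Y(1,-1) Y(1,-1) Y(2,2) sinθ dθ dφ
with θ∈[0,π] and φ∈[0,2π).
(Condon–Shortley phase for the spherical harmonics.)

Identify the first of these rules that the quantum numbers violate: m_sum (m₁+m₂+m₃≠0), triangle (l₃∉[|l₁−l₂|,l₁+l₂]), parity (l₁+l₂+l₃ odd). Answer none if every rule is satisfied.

Σmᵢ = 0  ✓
l₃∈[|l₁−l₂|,l₁+l₂]=[0,2], have l₃=2  ✓
Σlᵢ = 4 ⇒ even  ✓

none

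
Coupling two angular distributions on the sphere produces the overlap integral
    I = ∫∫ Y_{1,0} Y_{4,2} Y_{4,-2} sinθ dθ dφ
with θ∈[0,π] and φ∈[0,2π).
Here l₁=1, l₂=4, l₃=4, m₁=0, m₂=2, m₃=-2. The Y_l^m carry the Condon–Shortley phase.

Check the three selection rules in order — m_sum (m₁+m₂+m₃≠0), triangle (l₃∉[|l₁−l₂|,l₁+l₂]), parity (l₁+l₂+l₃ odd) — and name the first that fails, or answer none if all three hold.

Σmᵢ = 0  ✓
l₃∈[|l₁−l₂|,l₁+l₂]=[3,5], have l₃=4  ✓
Σlᵢ = 9 ⇒ odd  ✗

parity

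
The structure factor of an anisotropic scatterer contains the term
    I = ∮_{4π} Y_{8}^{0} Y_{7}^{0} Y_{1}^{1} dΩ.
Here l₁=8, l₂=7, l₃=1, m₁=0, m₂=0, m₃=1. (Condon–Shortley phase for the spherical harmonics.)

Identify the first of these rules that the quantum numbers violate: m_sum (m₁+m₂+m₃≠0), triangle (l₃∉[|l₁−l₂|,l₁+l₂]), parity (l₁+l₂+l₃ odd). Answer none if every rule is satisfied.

m_sum

Σmᵢ = 1  ✗
l₃∈[|l₁−l₂|,l₁+l₂]=[1,15], have l₃=1
Σlᵢ = 16 ⇒ even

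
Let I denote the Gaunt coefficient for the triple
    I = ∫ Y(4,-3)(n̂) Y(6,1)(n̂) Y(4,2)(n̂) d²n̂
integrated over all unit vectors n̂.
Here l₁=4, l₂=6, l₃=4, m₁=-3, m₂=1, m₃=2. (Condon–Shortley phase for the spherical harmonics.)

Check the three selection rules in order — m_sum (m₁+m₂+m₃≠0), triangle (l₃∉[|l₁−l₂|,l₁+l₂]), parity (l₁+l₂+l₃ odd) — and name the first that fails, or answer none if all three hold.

none

m₁+m₂+m₃ = -3 + 1 + 2 = 0  ✓
triangle: |4−6|=2 ≤ l₃=4 ≤ 4+6=10  ✓
parity: l₁+l₂+l₃ = 14 is even  ✓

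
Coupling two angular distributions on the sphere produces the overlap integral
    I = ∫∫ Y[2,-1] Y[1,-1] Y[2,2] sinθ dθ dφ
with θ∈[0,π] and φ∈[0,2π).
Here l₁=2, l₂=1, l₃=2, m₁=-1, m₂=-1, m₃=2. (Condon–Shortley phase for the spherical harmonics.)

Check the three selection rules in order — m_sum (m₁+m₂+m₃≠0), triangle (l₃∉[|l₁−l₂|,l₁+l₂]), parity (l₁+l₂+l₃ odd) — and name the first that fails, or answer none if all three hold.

azimuthal sum: -1 − 1 + 2 = 0  ✓
1 ≤ 2 ≤ 3 (triangle on l)  ✓
L = 2 + 1 + 2 = 5 (odd)  ✗

parity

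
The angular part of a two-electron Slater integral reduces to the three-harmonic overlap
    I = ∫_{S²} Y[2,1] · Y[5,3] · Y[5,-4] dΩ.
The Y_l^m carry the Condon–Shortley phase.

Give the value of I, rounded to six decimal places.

m-sum 0 ✓  L=12 even ✓  3≤5≤7 ✓
Π(2lᵢ+1) = 5×11×11 = 605
triangle coeff Δ(2,5,5) = 1/38610
Σ_t [0,2]: t=0:+1/2880 t=1:−1/576 t=2:+1/2880 = -1/960
(3j)²=10/429 [(2 5 5; 0 0 0)], sign=+1
Σ_t [0,1]: t=0:+1/80640 t=1:−1/10080 = -1/11520
(3j)²=49/1430 [(2 5 5; 1 3 -4)], sign=+1
⇒ 4πI² = 245/507
I = (+1)√(245/507/(4π)) = 0.19609844

0.196098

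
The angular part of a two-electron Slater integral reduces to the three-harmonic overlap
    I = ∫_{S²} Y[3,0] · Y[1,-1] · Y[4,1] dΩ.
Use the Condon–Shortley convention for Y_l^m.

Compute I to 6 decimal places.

-0.194664

Rules hold: Σm=0, L=8 even, 2≤4≤4.
N = 7·3·9 = 189
Δ = 0!·6!·2!/9! = 1/252
Racah Σ t=0..0: t=0:+1/36 = 1/36
⇒ 3j(3 1 4; 0 0 0)² = 4/63, sgn +1
Racah Σ t=0..0: t=0:+1/72 = 1/72
⇒ 3j(3 1 4; 0 -1 1)² = 5/126, sgn -1
4πI² = N·(3j₀)²·(3jₘ)² = 10/21
I = -1·√(0.47619/4π) = -0.19466390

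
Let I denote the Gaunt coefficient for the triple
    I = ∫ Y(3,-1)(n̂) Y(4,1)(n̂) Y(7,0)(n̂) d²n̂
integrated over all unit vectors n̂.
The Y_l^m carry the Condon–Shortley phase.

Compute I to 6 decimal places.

m-sum 0 ✓  L=14 even ✓  1≤7≤7 ✓
Π(2lᵢ+1) = 7×9×15 = 945
triangle coeff Δ(3,4,7) = 1/45045
Σ_t [0,0]: t=0:+1/20736 = 1/20736
(3j)²=35/1287 [(3 4 7; 0 0 0)], sign=-1
Σ_t [0,0]: t=0:+1/34560 = 1/34560
(3j)²=7/429 [(3 4 7; -1 1 0)], sign=-1
⇒ 4πI² = 8575/20449
I = (+1)√(8575/20449/(4π)) = 0.18267373

0.182674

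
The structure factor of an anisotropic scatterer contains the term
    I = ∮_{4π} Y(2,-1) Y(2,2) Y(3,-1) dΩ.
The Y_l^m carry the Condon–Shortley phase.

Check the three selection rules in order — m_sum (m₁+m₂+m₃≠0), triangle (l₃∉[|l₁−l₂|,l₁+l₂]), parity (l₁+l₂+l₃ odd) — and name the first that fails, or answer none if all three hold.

parity

m₁+m₂+m₃ = -1 + 2 − 1 = 0  ✓
triangle: |2−2|=0 ≤ l₃=3 ≤ 2+2=4  ✓
parity: l₁+l₂+l₃ = 7 is odd  ✗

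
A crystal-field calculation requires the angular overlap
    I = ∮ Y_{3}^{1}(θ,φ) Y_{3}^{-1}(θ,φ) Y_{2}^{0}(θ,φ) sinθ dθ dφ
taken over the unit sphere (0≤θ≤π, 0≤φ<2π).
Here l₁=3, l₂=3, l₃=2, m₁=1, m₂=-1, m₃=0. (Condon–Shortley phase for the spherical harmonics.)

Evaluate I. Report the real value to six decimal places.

-0.126157

Checks pass: Σm=0; 8 even; l₃=2∈[0,6].
(2·3+1)(2·3+1)(2·2+1) = 245
Δ: 4! 2! 2! / 9! → 1/3780
sum: t=1:−1/24 t=2:+1/4 t=3:−1/24 = 1/6
3j²(3 3 2; 0 0 0) = Δ·Π!·Σ² = 4/105  (sign +1)
sum: t=0:+1/96 t=1:−1/6 t=2:+1/16 = -3/32
3j²(3 3 2; 1 -1 0) = Δ·Π!·Σ² = 3/140  (sign -1)
combine: 4πI² = 245·4/105·3/140 = 1/5
take √, sign -1: I = -0.12615663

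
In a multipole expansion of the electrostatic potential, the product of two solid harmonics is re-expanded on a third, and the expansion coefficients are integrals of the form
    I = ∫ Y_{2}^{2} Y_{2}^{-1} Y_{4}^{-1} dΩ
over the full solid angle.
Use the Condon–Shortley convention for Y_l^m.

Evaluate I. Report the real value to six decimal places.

Rules hold: Σm=0, L=8 even, 0≤4≤4.
N = 5·5·9 = 225
Δ = 0!·4!·4!/9! = 1/630
Racah Σ t=0..0: t=0:+1/16 = 1/16
⇒ 3j(2 2 4; 0 0 0)² = 2/35, sgn +1
Racah Σ t=0..0: t=0:+1/144 = 1/144
⇒ 3j(2 2 4; 2 -1 -1)² = 1/126, sgn -1
4πI² = N·(3j₀)²·(3jₘ)² = 5/49
I = -1·√(0.102041/4π) = -0.09011188

-0.090112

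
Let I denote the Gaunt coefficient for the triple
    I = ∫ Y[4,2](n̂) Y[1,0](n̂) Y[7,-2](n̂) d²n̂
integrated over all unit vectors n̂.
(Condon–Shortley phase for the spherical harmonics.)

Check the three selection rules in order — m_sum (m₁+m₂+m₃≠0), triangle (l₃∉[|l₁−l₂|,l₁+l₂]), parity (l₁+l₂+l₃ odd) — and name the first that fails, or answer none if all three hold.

triangle

azimuthal sum: 2 + 0 − 2 = 0  ✓
3 ≤ 7 ≤ 5 (triangle on l)  ✗
L = 4 + 1 + 7 = 12 (even)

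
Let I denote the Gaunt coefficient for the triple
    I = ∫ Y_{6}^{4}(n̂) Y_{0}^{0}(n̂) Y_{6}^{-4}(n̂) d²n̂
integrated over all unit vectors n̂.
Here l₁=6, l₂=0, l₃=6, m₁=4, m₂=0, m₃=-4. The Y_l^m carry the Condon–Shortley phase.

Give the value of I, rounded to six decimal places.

Rules hold: Σm=0, L=12 even, 6≤6≤6.
N = 13·1·13 = 169
Δ = 0!·12!·0!/13! = 1/13
Racah Σ t=0..0: t=0:+1/518400 = 1/518400
⇒ 3j(6 0 6; 0 0 0)² = 1/13, sgn +1
Racah Σ t=0..0: t=0:+1/7257600 = 1/7257600
⇒ 3j(6 0 6; 4 0 -4)² = 1/13, sgn +1
4πI² = N·(3j₀)²·(3jₘ)² = 1/1
I = +1·√(1/4π) = 0.28209479

0.282095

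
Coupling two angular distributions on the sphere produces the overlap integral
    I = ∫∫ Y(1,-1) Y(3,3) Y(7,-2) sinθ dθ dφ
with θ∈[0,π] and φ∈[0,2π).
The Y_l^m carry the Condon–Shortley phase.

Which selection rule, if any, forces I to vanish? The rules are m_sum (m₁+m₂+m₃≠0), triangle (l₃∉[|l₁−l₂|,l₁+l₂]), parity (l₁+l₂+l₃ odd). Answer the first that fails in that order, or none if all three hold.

Σmᵢ = 0  ✓
l₃∈[|l₁−l₂|,l₁+l₂]=[2,4], have l₃=7  ✗
Σlᵢ = 11 ⇒ odd

triangle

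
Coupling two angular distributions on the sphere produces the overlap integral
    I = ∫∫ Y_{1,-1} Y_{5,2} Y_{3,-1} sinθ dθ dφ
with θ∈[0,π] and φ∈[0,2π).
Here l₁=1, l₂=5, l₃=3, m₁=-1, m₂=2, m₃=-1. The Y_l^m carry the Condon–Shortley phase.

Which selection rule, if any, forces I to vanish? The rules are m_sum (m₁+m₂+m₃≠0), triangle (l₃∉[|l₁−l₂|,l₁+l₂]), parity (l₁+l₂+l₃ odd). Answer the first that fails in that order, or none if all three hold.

m₁+m₂+m₃ = -1 + 2 − 1 = 0  ✓
triangle: |1−5|=4 ≤ l₃=3 ≤ 1+5=6  ✗
parity: l₁+l₂+l₃ = 9 is odd

triangle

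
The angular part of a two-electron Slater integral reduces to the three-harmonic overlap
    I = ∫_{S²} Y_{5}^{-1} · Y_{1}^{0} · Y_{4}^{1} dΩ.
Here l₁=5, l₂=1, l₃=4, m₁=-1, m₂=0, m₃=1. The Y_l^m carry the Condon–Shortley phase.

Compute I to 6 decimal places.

Checks pass: Σm=0; 10 even; l₃=4∈[4,6].
(2·5+1)(2·1+1)(2·4+1) = 297
Δ: 2! 8! 0! / 11! → 1/495
sum: t=1:−1/576 = -1/576
3j²(5 1 4; 0 0 0) = Δ·Π!·Σ² = 5/99  (sign -1)
sum: t=1:−1/720 = -1/720
3j²(5 1 4; -1 0 1) = Δ·Π!·Σ² = 8/165  (sign +1)
combine: 4πI² = 297·5/99·8/165 = 8/11
take √, sign -1: I = -0.24057125

-0.240571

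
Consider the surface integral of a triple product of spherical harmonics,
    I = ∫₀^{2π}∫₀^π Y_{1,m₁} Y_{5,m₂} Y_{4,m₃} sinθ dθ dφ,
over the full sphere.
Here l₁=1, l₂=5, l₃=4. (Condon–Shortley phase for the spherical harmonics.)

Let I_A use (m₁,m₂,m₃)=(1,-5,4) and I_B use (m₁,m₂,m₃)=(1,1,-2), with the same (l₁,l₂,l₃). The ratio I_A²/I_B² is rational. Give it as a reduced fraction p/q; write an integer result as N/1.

l's match ⇒ only the (l;m) 3-j factors differ between A and B.
A: triangle coeff Δ(1,5,4) = 1/495; Σ_t [0,0]: t=0:+1/80640 = 1/80640; (3j)²=1/11 [(1 5 4; 1 -5 4)], sign=+1
B: triangle coeff Δ(1,5,4) = 1/495; Σ_t [0,0]: t=0:+1/2880 = 1/2880; (3j)²=2/165 [(1 5 4; 1 1 -2)], sign=+1
I_A²/I_B² = (1/11)/(2/165) = 15/2

15/2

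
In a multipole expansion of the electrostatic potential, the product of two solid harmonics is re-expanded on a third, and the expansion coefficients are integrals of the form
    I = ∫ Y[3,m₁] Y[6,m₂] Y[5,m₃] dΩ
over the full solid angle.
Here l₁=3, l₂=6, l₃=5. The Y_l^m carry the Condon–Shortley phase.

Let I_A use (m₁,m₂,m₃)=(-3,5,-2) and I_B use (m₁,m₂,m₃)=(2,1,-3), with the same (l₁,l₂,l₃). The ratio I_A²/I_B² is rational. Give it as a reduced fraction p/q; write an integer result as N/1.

l's match ⇒ only the (l;m) 3-j factors differ between A and B.
A: triangle coeff Δ(3,6,5) = 1/675675; Σ_t [4,4]: t=4:+1/241920 = 1/241920; (3j)²=2/91 [(3 6 5; -3 5 -2)], sign=-1
B: triangle coeff Δ(3,6,5) = 1/675675; Σ_t [0,1]: t=0:+1/120960 t=1:−1/17280 = -1/20160; (3j)²=64/3003 [(3 6 5; 2 1 -3)], sign=-1
I_A²/I_B² = (2/91)/(64/3003) = 33/32

33/32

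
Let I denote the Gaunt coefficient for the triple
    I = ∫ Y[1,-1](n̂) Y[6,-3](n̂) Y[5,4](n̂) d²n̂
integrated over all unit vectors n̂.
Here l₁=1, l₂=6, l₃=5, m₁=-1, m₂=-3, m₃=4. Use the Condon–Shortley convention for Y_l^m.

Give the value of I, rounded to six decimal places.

-0.070770

Rules hold: Σm=0, L=12 even, 5≤5≤7.
N = 3·13·11 = 429
Δ = 2!·0!·10!/13! = 1/858
Racah Σ t=1..1: t=1:−1/14400 = -1/14400
⇒ 3j(1 6 5; 0 0 0)² = 6/143, sgn +1
Racah Σ t=2..2: t=2:+1/725760 = 1/725760
⇒ 3j(1 6 5; -1 -3 4)² = 1/286, sgn -1
4πI² = N·(3j₀)²·(3jₘ)² = 9/143
I = -1·√(0.0629371/4π) = -0.07076985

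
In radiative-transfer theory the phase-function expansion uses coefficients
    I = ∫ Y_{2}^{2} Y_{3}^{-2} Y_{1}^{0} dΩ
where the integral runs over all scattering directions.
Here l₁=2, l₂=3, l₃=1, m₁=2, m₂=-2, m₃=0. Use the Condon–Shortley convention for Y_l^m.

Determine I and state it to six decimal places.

0.184674

Checks pass: Σm=0; 6 even; l₃=1∈[1,5].
(2·2+1)(2·3+1)(2·1+1) = 105
Δ: 4! 0! 2! / 7! → 1/105
sum: t=2:+1/4 = 1/4
3j²(2 3 1; 0 0 0) = Δ·Π!·Σ² = 3/35  (sign -1)
sum: t=0:+1/24 = 1/24
3j²(2 3 1; 2 -2 0) = Δ·Π!·Σ² = 1/21  (sign -1)
combine: 4πI² = 105·3/35·1/21 = 3/7
take √, sign +1: I = 0.18467439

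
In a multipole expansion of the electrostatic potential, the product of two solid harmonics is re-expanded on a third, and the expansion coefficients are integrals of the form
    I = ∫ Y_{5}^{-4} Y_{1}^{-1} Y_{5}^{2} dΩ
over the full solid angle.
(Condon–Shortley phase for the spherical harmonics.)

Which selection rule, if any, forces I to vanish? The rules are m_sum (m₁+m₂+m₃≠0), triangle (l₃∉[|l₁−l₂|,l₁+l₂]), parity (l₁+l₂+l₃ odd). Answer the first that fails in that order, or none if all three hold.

Σmᵢ = -3  ✗
l₃∈[|l₁−l₂|,l₁+l₂]=[4,6], have l₃=5
Σlᵢ = 11 ⇒ odd

m_sum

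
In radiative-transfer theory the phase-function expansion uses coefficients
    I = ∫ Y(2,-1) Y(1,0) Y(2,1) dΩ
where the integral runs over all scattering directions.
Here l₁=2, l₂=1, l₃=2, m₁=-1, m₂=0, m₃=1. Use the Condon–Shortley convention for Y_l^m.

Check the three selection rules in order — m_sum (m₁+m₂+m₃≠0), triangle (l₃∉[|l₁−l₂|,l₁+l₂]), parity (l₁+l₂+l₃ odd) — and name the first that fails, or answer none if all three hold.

parity

azimuthal sum: -1 + 0 + 1 = 0  ✓
1 ≤ 2 ≤ 3 (triangle on l)  ✓
L = 2 + 1 + 2 = 5 (odd)  ✗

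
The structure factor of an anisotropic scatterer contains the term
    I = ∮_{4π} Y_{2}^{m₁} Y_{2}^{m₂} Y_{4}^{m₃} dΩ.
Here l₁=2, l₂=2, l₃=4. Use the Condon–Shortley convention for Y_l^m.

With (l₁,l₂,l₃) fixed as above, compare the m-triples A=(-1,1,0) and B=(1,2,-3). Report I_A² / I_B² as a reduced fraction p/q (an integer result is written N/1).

Same 2,2,4: normalisation and zero-m 3j drop out of the ratio.
A: Δ: 0! 4! 4! / 9! → 1/630; sum: t=0:+1/36 = 1/36; 3j²(2 2 4; -1 1 0) = Δ·Π!·Σ² = 8/315  (sign +1)
B: Δ: 0! 4! 4! / 9! → 1/630; sum: t=0:+1/144 = 1/144; 3j²(2 2 4; 1 2 -3) = Δ·Π!·Σ² = 1/18  (sign -1)
I_A²/I_B² = (8/315)/(1/18) = 16/35

16/35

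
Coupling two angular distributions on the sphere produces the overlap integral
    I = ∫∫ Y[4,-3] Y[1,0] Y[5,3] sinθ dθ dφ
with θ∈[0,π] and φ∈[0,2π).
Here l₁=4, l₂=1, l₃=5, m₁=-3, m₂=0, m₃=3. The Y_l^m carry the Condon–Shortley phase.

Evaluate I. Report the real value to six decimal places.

-0.196426

m-sum 0 ✓  L=10 even ✓  3≤5≤5 ✓
Π(2lᵢ+1) = 9×3×11 = 297
triangle coeff Δ(4,1,5) = 1/495
Σ_t [0,0]: t=0:+1/576 = 1/576
(3j)²=5/99 [(4 1 5; 0 0 0)], sign=-1
Σ_t [0,0]: t=0:+1/5040 = 1/5040
(3j)²=16/495 [(4 1 5; -3 0 3)], sign=+1
⇒ 4πI² = 16/33
I = (-1)√(16/33/(4π)) = -0.19642560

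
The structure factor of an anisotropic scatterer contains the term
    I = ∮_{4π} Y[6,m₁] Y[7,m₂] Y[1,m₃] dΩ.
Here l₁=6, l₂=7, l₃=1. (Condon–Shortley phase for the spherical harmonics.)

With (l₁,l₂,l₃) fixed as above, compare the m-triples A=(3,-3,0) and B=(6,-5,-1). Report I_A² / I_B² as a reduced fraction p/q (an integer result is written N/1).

40/1

Shared (l₁,l₂,l₃)=(6,7,1): N and (l;000)² cancel in I_A²/I_B².
A: Δ = 12!·0!·2!/15! = 1/1365; Racah Σ t=3..3: t=3:−1/2177280 = -1/2177280; ⇒ 3j(6 7 1; 3 -3 0)² = 8/273, sgn +1
B: Δ = 12!·0!·2!/15! = 1/1365; Racah Σ t=0..0: t=0:+1/958003200 = 1/958003200; ⇒ 3j(6 7 1; 6 -5 -1)² = 1/1365, sgn +1
I_A²/I_B² = (8/273)/(1/1365) = 40/1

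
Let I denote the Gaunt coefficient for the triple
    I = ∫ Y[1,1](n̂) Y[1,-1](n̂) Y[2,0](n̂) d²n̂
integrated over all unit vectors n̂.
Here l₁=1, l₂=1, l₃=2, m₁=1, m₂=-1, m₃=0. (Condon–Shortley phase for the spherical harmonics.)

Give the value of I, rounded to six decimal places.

Rules hold: Σm=0, L=4 even, 0≤2≤2.
N = 3·3·5 = 45
Δ = 0!·2!·2!/5! = 1/30
Racah Σ t=0..0: t=0:+1/1 = 1/1
⇒ 3j(1 1 2; 0 0 0)² = 2/15, sgn +1
Racah Σ t=0..0: t=0:+1/4 = 1/4
⇒ 3j(1 1 2; 1 -1 0)² = 1/30, sgn +1
4πI² = N·(3j₀)²·(3jₘ)² = 1/5
I = +1·√(0.2/4π) = 0.12615663

0.126157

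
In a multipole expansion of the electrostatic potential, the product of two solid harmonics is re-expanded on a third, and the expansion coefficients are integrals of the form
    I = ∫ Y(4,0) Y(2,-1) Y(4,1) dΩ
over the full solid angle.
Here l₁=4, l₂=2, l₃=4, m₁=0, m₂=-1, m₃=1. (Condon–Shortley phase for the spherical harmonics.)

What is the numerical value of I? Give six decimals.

-0.044869

m-sum 0 ✓  L=10 even ✓  2≤4≤6 ✓
Π(2lᵢ+1) = 9×5×9 = 405
triangle coeff Δ(4,2,4) = 1/13860
Σ_t [0,2]: t=0:+1/192 t=1:−1/36 t=2:+1/192 = -5/288
(3j)²=20/693 [(4 2 4; 0 0 0)], sign=-1
Σ_t [0,1]: t=0:+1/96 t=1:−1/72 = -1/288
(3j)²=1/462 [(4 2 4; 0 -1 1)], sign=+1
⇒ 4πI² = 150/5929
I = (-1)√(150/5929/(4π)) = -0.04486937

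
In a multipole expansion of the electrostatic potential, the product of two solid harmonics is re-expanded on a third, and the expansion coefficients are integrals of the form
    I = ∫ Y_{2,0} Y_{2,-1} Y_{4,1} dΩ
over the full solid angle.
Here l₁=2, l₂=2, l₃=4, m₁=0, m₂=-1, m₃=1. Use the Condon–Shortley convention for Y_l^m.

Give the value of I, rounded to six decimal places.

Checks pass: Σm=0; 8 even; l₃=4∈[0,4].
(2·2+1)(2·2+1)(2·4+1) = 225
Δ: 0! 4! 4! / 9! → 1/630
sum: t=0:+1/16 = 1/16
3j²(2 2 4; 0 0 0) = Δ·Π!·Σ² = 2/35  (sign +1)
sum: t=0:+1/24 = 1/24
3j²(2 2 4; 0 -1 1) = Δ·Π!·Σ² = 1/21  (sign -1)
combine: 4πI² = 225·2/35·1/21 = 30/49
take √, sign -1: I = -0.22072812

-0.220728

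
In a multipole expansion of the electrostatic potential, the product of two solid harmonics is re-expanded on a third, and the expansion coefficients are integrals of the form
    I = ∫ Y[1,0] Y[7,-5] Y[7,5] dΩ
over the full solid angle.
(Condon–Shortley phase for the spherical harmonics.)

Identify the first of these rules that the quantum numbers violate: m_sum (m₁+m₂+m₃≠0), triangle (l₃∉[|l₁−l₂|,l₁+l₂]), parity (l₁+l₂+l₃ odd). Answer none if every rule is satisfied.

m₁+m₂+m₃ = 0 − 5 + 5 = 0  ✓
triangle: |1−7|=6 ≤ l₃=7 ≤ 1+7=8  ✓
parity: l₁+l₂+l₃ = 15 is odd  ✗

parity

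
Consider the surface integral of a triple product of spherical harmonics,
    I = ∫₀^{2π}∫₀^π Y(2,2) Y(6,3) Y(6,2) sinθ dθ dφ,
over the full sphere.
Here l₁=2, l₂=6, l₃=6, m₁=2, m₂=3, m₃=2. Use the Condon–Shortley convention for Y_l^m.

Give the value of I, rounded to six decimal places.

2 + 3 + 2 = 7 ≠ 0: azimuthal integral kills it; I = 0

0.000000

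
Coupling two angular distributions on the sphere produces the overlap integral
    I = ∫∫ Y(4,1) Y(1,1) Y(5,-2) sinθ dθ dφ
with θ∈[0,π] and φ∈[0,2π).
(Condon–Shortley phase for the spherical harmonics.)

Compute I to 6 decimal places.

m-sum 0 ✓  L=10 even ✓  3≤5≤5 ✓
Π(2lᵢ+1) = 9×3×11 = 297
triangle coeff Δ(4,1,5) = 1/495
Σ_t [0,0]: t=0:+1/576 = 1/576
(3j)²=5/99 [(4 1 5; 0 0 0)], sign=-1
Σ_t [0,0]: t=0:+1/1440 = 1/1440
(3j)²=7/165 [(4 1 5; 1 1 -2)], sign=-1
⇒ 4πI² = 7/11
I = (+1)√(7/11/(4π)) = 0.22503380

0.225034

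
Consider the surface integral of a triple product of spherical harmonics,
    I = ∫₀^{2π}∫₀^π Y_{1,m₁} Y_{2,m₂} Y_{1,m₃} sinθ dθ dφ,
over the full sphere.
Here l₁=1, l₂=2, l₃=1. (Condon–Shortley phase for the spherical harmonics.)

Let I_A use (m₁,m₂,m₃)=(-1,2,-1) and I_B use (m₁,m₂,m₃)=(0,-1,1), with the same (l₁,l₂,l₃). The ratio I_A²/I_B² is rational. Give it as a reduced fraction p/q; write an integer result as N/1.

2/1

l's match ⇒ only the (l;m) 3-j factors differ between A and B.
A: triangle coeff Δ(1,2,1) = 1/30; Σ_t [2,2]: t=2:+1/4 = 1/4; (3j)²=1/5 [(1 2 1; -1 2 -1)], sign=+1
B: triangle coeff Δ(1,2,1) = 1/30; Σ_t [1,1]: t=1:−1/2 = -1/2; (3j)²=1/10 [(1 2 1; 0 -1 1)], sign=-1
I_A²/I_B² = (1/5)/(1/10) = 2/1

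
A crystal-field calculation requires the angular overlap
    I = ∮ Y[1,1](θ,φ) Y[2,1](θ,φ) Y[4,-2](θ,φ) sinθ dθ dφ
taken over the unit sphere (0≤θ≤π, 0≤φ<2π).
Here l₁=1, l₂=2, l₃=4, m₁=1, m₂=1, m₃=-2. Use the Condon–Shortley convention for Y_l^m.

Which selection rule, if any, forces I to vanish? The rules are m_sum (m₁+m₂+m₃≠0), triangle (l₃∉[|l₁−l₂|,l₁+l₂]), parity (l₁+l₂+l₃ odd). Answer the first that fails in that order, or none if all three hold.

m₁+m₂+m₃ = 1 + 1 − 2 = 0  ✓
triangle: |1−2|=1 ≤ l₃=4 ≤ 1+2=3  ✗
parity: l₁+l₂+l₃ = 7 is odd

triangle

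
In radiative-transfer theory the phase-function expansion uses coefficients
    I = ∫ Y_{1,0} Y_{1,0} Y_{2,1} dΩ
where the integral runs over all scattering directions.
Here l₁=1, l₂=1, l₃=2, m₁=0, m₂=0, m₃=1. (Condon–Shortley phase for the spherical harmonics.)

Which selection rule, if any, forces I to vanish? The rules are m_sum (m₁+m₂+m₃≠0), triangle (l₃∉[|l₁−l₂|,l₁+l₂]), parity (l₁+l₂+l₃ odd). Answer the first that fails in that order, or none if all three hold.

Σmᵢ = 1  ✗
l₃∈[|l₁−l₂|,l₁+l₂]=[0,2], have l₃=2
Σlᵢ = 4 ⇒ even

m_sum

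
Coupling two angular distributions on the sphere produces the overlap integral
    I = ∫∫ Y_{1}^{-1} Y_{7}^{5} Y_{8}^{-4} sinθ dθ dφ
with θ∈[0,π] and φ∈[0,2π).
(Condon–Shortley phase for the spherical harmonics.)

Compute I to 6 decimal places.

m-sum 0 ✓  L=16 even ✓  6≤8≤8 ✓
Π(2lᵢ+1) = 3×15×17 = 765
triangle coeff Δ(1,7,8) = 1/2040
Σ_t [0,0]: t=0:+1/25401600 = 1/25401600
(3j)²=8/255 [(1 7 8; 0 0 0)], sign=+1
Σ_t [0,0]: t=0:+1/1916006400 = 1/1916006400
(3j)²=1/340 [(1 7 8; -1 5 -4)], sign=+1
⇒ 4πI² = 6/85
I = (+1)√(6/85/(4π)) = 0.07494820

0.074948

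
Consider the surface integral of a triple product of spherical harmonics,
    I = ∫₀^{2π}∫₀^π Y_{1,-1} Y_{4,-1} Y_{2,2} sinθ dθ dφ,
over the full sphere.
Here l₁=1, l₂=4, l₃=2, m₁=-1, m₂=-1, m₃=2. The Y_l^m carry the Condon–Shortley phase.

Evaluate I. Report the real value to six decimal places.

l₃=2 ∉ [3,5] — triangle fails ⇒ I = 0

0.000000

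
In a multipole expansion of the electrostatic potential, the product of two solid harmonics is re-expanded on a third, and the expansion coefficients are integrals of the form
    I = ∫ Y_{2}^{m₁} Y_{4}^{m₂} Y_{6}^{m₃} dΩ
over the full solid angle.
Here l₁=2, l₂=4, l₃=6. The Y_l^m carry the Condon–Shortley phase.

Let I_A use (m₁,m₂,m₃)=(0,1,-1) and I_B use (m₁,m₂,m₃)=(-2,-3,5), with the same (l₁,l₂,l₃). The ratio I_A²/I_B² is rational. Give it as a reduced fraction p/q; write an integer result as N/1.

l's match ⇒ only the (l;m) 3-j factors differ between A and B.
A: triangle coeff Δ(2,4,6) = 1/6435; Σ_t [0,0]: t=0:+1/2880 = 1/2880; (3j)²=14/429 [(2 4 6; 0 1 -1)], sign=-1
B: triangle coeff Δ(2,4,6) = 1/6435; Σ_t [0,0]: t=0:+1/120960 = 1/120960; (3j)²=2/39 [(2 4 6; -2 -3 5)], sign=-1
I_A²/I_B² = (14/429)/(2/39) = 7/11

7/11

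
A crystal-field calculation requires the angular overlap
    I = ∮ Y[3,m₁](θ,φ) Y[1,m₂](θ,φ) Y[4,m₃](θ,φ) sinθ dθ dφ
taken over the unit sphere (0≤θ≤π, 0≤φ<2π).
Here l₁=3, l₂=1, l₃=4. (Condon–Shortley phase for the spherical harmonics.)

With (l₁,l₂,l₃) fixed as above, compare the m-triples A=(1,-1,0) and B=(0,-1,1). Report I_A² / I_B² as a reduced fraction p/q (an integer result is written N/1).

3/5

l's match ⇒ only the (l;m) 3-j factors differ between A and B.
A: triangle coeff Δ(3,1,4) = 1/252; Σ_t [0,0]: t=0:+1/96 = 1/96; (3j)²=1/42 [(3 1 4; 1 -1 0)], sign=+1
B: triangle coeff Δ(3,1,4) = 1/252; Σ_t [0,0]: t=0:+1/72 = 1/72; (3j)²=5/126 [(3 1 4; 0 -1 1)], sign=-1
I_A²/I_B² = (1/42)/(5/126) = 3/5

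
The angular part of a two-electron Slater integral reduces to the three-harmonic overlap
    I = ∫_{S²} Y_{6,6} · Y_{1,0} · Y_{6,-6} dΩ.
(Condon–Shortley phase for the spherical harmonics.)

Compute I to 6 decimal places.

L=13 odd ⇒ parity kills the (l;000) factor ⇒ I = 0

0.000000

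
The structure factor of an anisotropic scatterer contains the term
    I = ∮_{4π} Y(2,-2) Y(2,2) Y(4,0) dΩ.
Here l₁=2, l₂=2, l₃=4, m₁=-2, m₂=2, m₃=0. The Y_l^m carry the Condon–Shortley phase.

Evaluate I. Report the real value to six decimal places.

0.040299

Rules hold: Σm=0, L=8 even, 0≤4≤4.
N = 5·5·9 = 225
Δ = 0!·4!·4!/9! = 1/630
Racah Σ t=0..0: t=0:+1/16 = 1/16
⇒ 3j(2 2 4; 0 0 0)² = 2/35, sgn +1
Racah Σ t=0..0: t=0:+1/576 = 1/576
⇒ 3j(2 2 4; -2 2 0)² = 1/630, sgn +1
4πI² = N·(3j₀)²·(3jₘ)² = 1/49
I = +1·√(0.0204082/4π) = 0.04029926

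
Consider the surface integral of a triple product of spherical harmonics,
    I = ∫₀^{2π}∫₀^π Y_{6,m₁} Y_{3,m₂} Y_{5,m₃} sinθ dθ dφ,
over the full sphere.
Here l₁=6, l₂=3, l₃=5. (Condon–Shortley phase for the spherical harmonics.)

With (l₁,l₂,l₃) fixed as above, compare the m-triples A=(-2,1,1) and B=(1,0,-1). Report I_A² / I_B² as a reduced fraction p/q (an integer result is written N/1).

l's match ⇒ only the (l;m) 3-j factors differ between A and B.
A: triangle coeff Δ(6,3,5) = 1/675675; Σ_t [2,4]: t=2:+1/11520 t=3:−1/4320 t=4:+1/27648 = -1/9216; (3j)²=2/143 [(6 3 5; -2 1 1)], sign=-1
B: triangle coeff Δ(6,3,5) = 1/675675; Σ_t [1,3]: t=1:−1/6912 t=2:+1/2880 t=3:−1/17280 = 1/6912; (3j)²=5/429 [(6 3 5; 1 0 -1)], sign=+1
I_A²/I_B² = (2/143)/(5/429) = 6/5

6/5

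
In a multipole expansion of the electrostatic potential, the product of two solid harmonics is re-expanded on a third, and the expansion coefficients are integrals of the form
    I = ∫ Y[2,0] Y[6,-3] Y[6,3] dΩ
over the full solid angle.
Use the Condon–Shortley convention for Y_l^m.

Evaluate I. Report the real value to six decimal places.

Checks pass: Σm=0; 14 even; l₃=6∈[4,8].
(2·2+1)(2·6+1)(2·6+1) = 845
Δ: 2! 2! 10! / 15! → 1/90090
sum: t=0:+1/69120 t=1:−1/14400 t=2:+1/69120 = -7/172800
3j²(2 6 6; 0 0 0) = Δ·Π!·Σ² = 14/715  (sign -1)
sum: t=0:+1/120960 t=1:−1/80640 t=2:+1/1451520 = -1/290304
3j²(2 6 6; 0 -3 3) = Δ·Π!·Σ² = 5/2002  (sign +1)
combine: 4πI² = 845·14/715·5/2002 = 5/121
take √, sign -1: I = -0.05734392

-0.057344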